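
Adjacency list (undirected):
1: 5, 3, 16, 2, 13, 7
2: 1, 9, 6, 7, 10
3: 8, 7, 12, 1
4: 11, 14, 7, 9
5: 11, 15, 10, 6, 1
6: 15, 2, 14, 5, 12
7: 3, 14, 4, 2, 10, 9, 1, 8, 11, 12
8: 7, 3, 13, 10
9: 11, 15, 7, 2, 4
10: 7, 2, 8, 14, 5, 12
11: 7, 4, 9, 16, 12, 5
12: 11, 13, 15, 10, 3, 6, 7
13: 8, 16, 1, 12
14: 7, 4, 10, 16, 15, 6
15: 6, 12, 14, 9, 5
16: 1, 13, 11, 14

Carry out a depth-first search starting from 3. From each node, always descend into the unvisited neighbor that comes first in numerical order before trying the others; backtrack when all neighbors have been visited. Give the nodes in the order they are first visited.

Visit 3
3 → 1
1 → 2
2 → 6
6 → 5
5 → 10
10 → 7
7 → 4
4 → 9
9 → 11
11 → 12
12 → 13
13 → 8
13 → 16
16 → 14
14 → 15

3, 1, 2, 6, 5, 10, 7, 4, 9, 11, 12, 13, 8, 16, 14, 15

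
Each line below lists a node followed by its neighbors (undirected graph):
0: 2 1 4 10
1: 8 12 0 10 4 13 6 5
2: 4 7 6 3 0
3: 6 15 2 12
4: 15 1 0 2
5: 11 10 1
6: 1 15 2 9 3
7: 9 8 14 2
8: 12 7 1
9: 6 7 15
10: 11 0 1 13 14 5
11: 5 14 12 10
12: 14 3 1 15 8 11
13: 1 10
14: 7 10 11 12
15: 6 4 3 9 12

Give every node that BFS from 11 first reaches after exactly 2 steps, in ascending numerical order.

Level 0: 11
Level 1: 5, 10, 12, 14
Level 2: 0, 1, 3, 7, 8, 13, 15
Level 3: 2, 4, 6, 9

0, 1, 3, 7, 8, 13, 15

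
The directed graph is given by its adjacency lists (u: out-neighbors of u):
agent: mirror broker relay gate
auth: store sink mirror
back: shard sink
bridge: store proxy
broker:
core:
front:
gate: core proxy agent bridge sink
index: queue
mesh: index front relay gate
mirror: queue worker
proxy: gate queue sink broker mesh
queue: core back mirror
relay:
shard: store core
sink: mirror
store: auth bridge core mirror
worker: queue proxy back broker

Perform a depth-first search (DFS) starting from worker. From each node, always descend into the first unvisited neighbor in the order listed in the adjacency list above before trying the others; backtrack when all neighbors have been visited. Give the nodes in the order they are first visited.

worker -> queue -> core -> back -> shard -> store -> auth -> sink -> mirror -> bridge -> proxy -> gate -> agent -> broker -> relay -> mesh -> index -> front

Visit worker
worker → queue
queue → core
queue → back
back → shard
shard → store
store → auth
auth → sink
sink → mirror
store → bridge
bridge → proxy
proxy → gate
gate → agent
agent → broker
agent → relay
proxy → mesh
mesh → index
mesh → front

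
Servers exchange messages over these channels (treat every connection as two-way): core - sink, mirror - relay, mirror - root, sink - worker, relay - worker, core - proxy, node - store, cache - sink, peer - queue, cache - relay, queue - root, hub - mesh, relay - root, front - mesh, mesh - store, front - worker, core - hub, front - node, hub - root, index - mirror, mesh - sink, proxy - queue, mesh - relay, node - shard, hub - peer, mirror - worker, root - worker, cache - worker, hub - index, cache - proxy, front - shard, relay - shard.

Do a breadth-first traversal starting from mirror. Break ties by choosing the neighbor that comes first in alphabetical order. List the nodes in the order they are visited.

mirror, index, relay, root, worker, hub, cache, mesh, shard, queue, front, sink, core, peer, proxy, store, node

Visit mirror; enqueue index, relay, root, worker → queue [index, relay, root, worker]
Visit index; enqueue hub → queue [relay, root, worker, hub]
Visit relay; enqueue cache, mesh, shard → queue [root, worker, hub, cache, mesh, shard]
Visit root; enqueue queue → queue [worker, hub, cache, mesh, shard, queue]
Visit worker; enqueue front, sink → queue [hub, cache, mesh, shard, queue, front, sink]
Visit hub; enqueue core, peer → queue [cache, mesh, shard, queue, front, sink, core, peer]
Visit cache; enqueue proxy → queue [mesh, shard, queue, front, sink, core, peer, proxy]
Visit mesh; enqueue store → queue [shard, queue, front, sink, core, peer, proxy, store]
Visit shard; enqueue node → queue [queue, front, sink, core, peer, proxy, store, node]
Visit queue → queue [front, sink, core, peer, proxy, store, node]
Visit front → queue [sink, core, peer, proxy, store, node]
Visit sink → queue [core, peer, proxy, store, node]
Visit core → queue [peer, proxy, store, node]
Visit peer → queue [proxy, store, node]
Visit proxy → queue [store, node]
Visit store → queue [node]
Visit node → queue []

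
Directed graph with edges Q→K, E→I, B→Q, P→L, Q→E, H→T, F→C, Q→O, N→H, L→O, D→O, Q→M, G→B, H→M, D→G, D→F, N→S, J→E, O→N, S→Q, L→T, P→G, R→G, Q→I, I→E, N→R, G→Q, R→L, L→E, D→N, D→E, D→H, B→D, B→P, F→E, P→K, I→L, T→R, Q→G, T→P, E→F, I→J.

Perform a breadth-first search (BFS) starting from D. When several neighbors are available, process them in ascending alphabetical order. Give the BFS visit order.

D, E, F, G, H, N, O, I, C, B, Q, M, T, R, S, J, L, P, K

Visit D; enqueue E, F, G, H, N, O → queue [E, F, G, H, N, O]
Visit E; enqueue I → queue [F, G, H, N, O, I]
Visit F; enqueue C → queue [G, H, N, O, I, C]
Visit G; enqueue B, Q → queue [H, N, O, I, C, B, Q]
Visit H; enqueue M, T → queue [N, O, I, C, B, Q, M, T]
Visit N; enqueue R, S → queue [O, I, C, B, Q, M, T, R, S]
Visit O → queue [I, C, B, Q, M, T, R, S]
Visit I; enqueue J, L → queue [C, B, Q, M, T, R, S, J, L]
Visit C → queue [B, Q, M, T, R, S, J, L]
Visit B; enqueue P → queue [Q, M, T, R, S, J, L, P]
Visit Q; enqueue K → queue [M, T, R, S, J, L, P, K]
Visit M → queue [T, R, S, J, L, P, K]
Visit T → queue [R, S, J, L, P, K]
Visit R → queue [S, J, L, P, K]
Visit S → queue [J, L, P, K]
Visit J → queue [L, P, K]
Visit L → queue [P, K]
Visit P → queue [K]
Visit K → queue []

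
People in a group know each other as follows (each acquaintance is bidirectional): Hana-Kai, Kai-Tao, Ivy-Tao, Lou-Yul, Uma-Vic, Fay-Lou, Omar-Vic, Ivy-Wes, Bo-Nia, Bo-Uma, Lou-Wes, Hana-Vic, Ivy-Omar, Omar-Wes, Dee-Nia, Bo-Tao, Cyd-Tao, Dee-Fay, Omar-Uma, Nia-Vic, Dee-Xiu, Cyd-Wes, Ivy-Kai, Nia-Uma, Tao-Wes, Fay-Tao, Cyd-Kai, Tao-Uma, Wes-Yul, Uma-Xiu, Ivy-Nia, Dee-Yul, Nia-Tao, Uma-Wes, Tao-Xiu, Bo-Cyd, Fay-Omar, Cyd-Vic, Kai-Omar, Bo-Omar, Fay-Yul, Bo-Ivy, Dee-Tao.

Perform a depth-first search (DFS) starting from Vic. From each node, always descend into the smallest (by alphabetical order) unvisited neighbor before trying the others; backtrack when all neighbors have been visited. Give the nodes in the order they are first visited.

Vic Cyd Bo Ivy Kai Hana Omar Fay Dee Nia Tao Uma Wes Lou Yul Xiu

Visit Vic
Vic → Cyd
Cyd → Bo
Bo → Ivy
Ivy → Kai
Kai → Hana
Kai → Omar
Omar → Fay
Fay → Dee
Dee → Nia
Nia → Tao
Tao → Uma
Uma → Wes
Wes → Lou
Lou → Yul
Uma → Xiu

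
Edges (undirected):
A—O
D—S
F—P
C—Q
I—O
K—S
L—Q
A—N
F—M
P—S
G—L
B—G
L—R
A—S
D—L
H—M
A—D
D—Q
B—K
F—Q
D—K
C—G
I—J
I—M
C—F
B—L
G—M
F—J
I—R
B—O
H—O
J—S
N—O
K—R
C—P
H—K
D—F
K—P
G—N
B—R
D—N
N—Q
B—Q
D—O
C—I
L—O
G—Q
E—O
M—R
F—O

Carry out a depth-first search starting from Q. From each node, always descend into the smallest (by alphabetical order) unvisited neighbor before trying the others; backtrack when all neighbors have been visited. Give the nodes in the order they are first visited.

Q, B, G, C, F, D, A, N, O, E, H, K, P, S, J, I, M, R, L

Visit Q
Q → B
B → G
G → C
C → F
F → D
D → A
A → N
N → O
O → E
O → H
H → K
K → P
P → S
S → J
J → I
I → M
M → R
R → L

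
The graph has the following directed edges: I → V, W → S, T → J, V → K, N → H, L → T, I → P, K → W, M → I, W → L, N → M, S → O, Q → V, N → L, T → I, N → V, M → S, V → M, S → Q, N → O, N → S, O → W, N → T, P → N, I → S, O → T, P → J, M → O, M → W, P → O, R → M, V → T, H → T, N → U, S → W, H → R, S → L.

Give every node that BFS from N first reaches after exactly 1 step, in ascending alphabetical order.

H, L, M, O, S, T, U, V

Level 0: N
Level 1: H, L, M, O, S, T, U, V
Level 2: I, J, K, Q, R, W
Level 3: P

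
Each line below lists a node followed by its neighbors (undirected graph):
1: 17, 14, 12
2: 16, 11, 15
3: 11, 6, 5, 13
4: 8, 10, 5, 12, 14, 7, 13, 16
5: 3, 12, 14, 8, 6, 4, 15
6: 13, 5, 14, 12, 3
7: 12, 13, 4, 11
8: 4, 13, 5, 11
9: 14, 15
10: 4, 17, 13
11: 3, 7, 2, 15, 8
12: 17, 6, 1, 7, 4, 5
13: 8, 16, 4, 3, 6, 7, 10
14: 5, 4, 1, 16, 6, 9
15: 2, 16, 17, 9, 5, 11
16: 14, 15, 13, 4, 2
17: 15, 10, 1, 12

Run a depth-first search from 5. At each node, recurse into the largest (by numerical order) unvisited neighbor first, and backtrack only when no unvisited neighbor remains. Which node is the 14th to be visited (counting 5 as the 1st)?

4

Visit 5
5 → 15
15 → 17
17 → 12
12 → 7
7 → 13
13 → 16
16 → 14
14 → 9
14 → 6
6 → 3
3 → 11
11 → 8
8 → 4
4 → 10
11 → 2
14 → 1

Visit order: 5, 15, 17, 12, 7, 13, 16, 14, 9, 6, 3, 11, 8, 4, 10, 2, 1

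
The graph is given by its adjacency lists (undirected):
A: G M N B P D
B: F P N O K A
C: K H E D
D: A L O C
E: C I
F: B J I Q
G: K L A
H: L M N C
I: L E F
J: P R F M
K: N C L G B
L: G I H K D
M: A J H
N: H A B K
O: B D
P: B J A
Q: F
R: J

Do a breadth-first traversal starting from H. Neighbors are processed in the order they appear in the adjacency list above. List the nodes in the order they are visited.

Visit H; enqueue L, M, N, C → queue [L, M, N, C]
Visit L; enqueue G, I, K, D → queue [M, N, C, G, I, K, D]
Visit M; enqueue A, J → queue [N, C, G, I, K, D, A, J]
Visit N; enqueue B → queue [C, G, I, K, D, A, J, B]
Visit C; enqueue E → queue [G, I, K, D, A, J, B, E]
Visit G → queue [I, K, D, A, J, B, E]
Visit I; enqueue F → queue [K, D, A, J, B, E, F]
Visit K → queue [D, A, J, B, E, F]
Visit D; enqueue O → queue [A, J, B, E, F, O]
Visit A; enqueue P → queue [J, B, E, F, O, P]
Visit J; enqueue R → queue [B, E, F, O, P, R]
Visit B → queue [E, F, O, P, R]
Visit E → queue [F, O, P, R]
Visit F; enqueue Q → queue [O, P, R, Q]
Visit O → queue [P, R, Q]
Visit P → queue [R, Q]
Visit R → queue [Q]
Visit Q → queue []

H → L → M → N → C → G → I → K → D → A → J → B → E → F → O → P → R → Q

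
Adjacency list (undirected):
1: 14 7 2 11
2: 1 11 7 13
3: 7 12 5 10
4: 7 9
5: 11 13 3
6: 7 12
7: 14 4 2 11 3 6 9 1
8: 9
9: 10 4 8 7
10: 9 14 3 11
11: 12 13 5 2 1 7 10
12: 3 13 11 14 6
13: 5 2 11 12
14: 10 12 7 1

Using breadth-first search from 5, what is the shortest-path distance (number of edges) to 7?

Level 0: 5
Level 1: 3, 11, 13
Level 2: 1, 2, 7, 10, 12
Level 3: 4, 6, 9, 14
Level 4: 8
7 first appears at level 2.

2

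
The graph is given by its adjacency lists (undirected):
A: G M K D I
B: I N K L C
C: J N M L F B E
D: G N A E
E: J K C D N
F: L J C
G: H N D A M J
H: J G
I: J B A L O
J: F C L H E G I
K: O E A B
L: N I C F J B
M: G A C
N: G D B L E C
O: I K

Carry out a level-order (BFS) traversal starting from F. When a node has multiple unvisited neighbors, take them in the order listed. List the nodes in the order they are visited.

F L J C N I B H E G M D A O K

Visit F; enqueue L, J, C → queue [L, J, C]
Visit L; enqueue N, I, B → queue [J, C, N, I, B]
Visit J; enqueue H, E, G → queue [C, N, I, B, H, E, G]
Visit C; enqueue M → queue [N, I, B, H, E, G, M]
Visit N; enqueue D → queue [I, B, H, E, G, M, D]
Visit I; enqueue A, O → queue [B, H, E, G, M, D, A, O]
Visit B; enqueue K → queue [H, E, G, M, D, A, O, K]
Visit H → queue [E, G, M, D, A, O, K]
Visit E → queue [G, M, D, A, O, K]
Visit G → queue [M, D, A, O, K]
Visit M → queue [D, A, O, K]
Visit D → queue [A, O, K]
Visit A → queue [O, K]
Visit O → queue [K]
Visit K → queue []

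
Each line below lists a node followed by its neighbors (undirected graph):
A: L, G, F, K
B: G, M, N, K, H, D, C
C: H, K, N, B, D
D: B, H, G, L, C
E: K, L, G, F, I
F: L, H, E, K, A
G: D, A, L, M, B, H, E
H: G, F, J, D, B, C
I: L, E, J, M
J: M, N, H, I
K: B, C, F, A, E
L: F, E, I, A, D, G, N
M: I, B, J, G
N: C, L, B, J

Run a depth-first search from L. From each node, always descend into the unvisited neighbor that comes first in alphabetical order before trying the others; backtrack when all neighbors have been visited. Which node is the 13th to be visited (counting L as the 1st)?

Visit L
L → A
A → F
F → E
E → G
G → B
B → C
C → D
D → H
H → J
J → I
I → M
J → N
C → K

Visit order: L, A, F, E, G, B, C, D, H, J, I, M, N, K

N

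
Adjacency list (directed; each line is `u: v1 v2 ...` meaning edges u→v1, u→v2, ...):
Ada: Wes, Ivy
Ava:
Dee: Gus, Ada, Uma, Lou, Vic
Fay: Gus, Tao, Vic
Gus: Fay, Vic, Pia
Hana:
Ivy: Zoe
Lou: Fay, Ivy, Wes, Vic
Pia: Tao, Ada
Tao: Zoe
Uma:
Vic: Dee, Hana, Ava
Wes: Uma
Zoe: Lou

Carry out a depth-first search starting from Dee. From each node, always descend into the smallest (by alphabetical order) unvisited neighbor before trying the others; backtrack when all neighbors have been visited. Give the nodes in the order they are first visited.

Dee, Ada, Ivy, Zoe, Lou, Fay, Gus, Pia, Tao, Vic, Ava, Hana, Wes, Uma

Visit Dee
Dee → Ada
Ada → Ivy
Ivy → Zoe
Zoe → Lou
Lou → Fay
Fay → Gus
Gus → Pia
Pia → Tao
Gus → Vic
Vic → Ava
Vic → Hana
Lou → Wes
Wes → Uma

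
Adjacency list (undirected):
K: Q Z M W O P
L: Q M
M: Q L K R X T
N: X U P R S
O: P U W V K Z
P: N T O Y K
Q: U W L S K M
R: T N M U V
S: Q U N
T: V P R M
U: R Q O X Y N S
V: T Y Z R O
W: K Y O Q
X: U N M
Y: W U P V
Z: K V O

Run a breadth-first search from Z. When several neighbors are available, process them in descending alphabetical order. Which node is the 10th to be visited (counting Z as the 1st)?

P

Visit Z; enqueue V, O, K → queue [V, O, K]
Visit V; enqueue Y, T, R → queue [O, K, Y, T, R]
Visit O; enqueue W, U, P → queue [K, Y, T, R, W, U, P]
Visit K; enqueue Q, M → queue [Y, T, R, W, U, P, Q, M]
Visit Y → queue [T, R, W, U, P, Q, M]
Visit T → queue [R, W, U, P, Q, M]
Visit R; enqueue N → queue [W, U, P, Q, M, N]
Visit W → queue [U, P, Q, M, N]
Visit U; enqueue X, S → queue [P, Q, M, N, X, S]
Visit P → queue [Q, M, N, X, S]
Visit Q; enqueue L → queue [M, N, X, S, L]
Visit M → queue [N, X, S, L]
Visit N → queue [X, S, L]
Visit X → queue [S, L]
Visit S → queue [L]
Visit L → queue []

Visit order: Z, V, O, K, Y, T, R, W, U, P, Q, M, N, X, S, L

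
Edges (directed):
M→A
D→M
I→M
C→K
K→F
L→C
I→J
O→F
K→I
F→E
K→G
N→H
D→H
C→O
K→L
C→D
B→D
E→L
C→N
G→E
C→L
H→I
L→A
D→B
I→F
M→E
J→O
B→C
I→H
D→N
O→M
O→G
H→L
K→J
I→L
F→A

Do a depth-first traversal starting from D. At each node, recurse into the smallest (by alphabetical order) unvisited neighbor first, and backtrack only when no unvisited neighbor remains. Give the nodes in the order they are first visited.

D, B, C, K, F, A, E, L, G, I, H, J, O, M, N

Visit D
D → B
B → C
C → K
K → F
F → A
F → E
E → L
K → G
K → I
I → H
I → J
J → O
O → M
C → N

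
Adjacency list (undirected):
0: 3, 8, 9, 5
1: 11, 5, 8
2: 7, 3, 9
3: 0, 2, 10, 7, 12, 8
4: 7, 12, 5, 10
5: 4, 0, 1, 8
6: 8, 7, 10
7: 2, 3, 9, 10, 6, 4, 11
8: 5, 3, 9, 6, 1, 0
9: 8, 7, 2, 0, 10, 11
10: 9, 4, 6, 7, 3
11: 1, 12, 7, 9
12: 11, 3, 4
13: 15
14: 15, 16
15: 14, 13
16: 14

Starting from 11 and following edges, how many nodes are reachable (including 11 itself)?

13

BFS from 11 visits: 11, 1, 7, 9, 12, 5, 8, 2, 3, 4, 6, 10, 0
Reachable nodes: 13 of 17 total.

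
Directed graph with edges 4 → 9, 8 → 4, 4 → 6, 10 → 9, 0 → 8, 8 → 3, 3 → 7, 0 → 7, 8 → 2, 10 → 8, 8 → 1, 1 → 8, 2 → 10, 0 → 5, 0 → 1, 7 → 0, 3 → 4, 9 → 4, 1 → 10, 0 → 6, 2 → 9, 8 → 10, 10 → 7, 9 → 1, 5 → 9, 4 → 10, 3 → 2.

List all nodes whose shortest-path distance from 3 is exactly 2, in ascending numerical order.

0, 6, 9, 10

Level 0: 3
Level 1: 2, 4, 7
Level 2: 0, 6, 9, 10
Level 3: 1, 5, 8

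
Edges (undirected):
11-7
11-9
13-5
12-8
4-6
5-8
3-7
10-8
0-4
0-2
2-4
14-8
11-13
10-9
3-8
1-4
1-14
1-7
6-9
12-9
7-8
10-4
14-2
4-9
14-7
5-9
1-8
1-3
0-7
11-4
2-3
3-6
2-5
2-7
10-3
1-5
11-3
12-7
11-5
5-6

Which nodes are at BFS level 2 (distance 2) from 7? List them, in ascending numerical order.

4, 5, 6, 9, 10, 13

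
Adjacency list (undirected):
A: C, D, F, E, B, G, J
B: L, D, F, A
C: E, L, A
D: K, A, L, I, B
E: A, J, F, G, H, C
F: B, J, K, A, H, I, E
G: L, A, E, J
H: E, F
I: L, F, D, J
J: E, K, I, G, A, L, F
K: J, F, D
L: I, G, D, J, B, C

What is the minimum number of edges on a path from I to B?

Level 0: I
Level 1: D, F, J, L
Level 2: A, B, C, E, G, H, K
B first appears at level 2.

2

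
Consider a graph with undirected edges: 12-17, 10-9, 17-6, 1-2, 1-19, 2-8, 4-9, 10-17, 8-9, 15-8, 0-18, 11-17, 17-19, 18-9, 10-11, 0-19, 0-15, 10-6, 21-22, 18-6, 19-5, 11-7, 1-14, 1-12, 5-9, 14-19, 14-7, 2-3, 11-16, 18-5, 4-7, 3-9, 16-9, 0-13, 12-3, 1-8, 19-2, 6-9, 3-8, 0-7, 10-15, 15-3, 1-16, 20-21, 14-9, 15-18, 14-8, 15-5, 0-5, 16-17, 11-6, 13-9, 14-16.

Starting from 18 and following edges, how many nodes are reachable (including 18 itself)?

20

BFS from 18 visits: 18, 0, 5, 6, 9, 15, 7, 13, 19, 10, 11, 17, 3, 4, 8, 14, 16, 1, 2, 12
Reachable nodes: 20 of 23 total.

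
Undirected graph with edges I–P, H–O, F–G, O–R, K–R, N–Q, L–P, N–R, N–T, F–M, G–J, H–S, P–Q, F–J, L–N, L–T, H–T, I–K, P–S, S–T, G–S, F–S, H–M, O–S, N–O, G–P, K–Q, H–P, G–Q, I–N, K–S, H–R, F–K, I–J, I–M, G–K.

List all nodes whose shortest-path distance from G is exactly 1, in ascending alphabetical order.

Level 0: G
Level 1: F, J, K, P, Q, S
Level 2: H, I, L, M, N, O, R, T

F, J, K, P, Q, S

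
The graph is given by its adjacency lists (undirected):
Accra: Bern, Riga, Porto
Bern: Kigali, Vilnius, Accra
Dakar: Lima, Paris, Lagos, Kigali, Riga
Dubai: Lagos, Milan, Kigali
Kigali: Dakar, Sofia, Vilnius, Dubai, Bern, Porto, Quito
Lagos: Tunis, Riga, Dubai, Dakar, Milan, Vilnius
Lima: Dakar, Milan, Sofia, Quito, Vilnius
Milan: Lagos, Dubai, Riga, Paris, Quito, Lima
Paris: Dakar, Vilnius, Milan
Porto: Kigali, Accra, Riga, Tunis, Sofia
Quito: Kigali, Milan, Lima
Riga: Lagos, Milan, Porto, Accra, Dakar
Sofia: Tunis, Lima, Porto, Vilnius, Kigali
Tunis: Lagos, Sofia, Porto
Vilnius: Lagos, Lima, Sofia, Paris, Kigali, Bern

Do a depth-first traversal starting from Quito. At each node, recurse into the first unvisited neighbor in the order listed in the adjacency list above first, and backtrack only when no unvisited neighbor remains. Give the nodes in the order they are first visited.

Quito Kigali Dakar Lima Milan Lagos Tunis Sofia Porto Accra Bern Vilnius Paris Riga Dubai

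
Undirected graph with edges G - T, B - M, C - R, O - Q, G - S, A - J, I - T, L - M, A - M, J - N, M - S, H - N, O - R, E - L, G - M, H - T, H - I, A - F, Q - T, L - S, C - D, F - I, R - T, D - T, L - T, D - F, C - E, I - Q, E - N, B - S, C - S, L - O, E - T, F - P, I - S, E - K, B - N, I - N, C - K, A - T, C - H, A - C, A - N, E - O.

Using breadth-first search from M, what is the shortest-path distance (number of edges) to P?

3

Level 0: M
Level 1: A, B, G, L, S
Level 2: C, E, F, I, J, N, O, T
Level 3: D, H, K, P, Q, R
P first appears at level 3.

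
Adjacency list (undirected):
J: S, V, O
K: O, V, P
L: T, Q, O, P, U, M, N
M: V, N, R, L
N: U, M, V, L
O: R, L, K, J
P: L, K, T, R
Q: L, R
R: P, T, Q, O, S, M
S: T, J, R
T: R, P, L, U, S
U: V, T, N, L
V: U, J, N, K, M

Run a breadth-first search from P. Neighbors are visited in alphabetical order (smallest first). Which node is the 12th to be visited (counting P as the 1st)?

S

Visit P; enqueue K, L, R, T → queue [K, L, R, T]
Visit K; enqueue O, V → queue [L, R, T, O, V]
Visit L; enqueue M, N, Q, U → queue [R, T, O, V, M, N, Q, U]
Visit R; enqueue S → queue [T, O, V, M, N, Q, U, S]
Visit T → queue [O, V, M, N, Q, U, S]
Visit O; enqueue J → queue [V, M, N, Q, U, S, J]
Visit V → queue [M, N, Q, U, S, J]
Visit M → queue [N, Q, U, S, J]
Visit N → queue [Q, U, S, J]
Visit Q → queue [U, S, J]
Visit U → queue [S, J]
Visit S → queue [J]
Visit J → queue []

Visit order: P, K, L, R, T, O, V, M, N, Q, U, S, J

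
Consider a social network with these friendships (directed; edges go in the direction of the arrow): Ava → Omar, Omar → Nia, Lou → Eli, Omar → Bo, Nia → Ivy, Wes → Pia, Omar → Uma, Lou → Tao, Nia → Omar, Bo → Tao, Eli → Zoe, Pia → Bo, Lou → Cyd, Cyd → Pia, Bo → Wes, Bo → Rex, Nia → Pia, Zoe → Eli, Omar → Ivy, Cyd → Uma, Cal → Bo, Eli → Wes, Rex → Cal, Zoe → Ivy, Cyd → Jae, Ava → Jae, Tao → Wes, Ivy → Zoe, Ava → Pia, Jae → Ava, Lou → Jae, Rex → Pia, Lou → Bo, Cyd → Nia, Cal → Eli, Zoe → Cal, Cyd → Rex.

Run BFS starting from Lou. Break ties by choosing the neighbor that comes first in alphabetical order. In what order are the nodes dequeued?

Visit Lou; enqueue Bo, Cyd, Eli, Jae, Tao → queue [Bo, Cyd, Eli, Jae, Tao]
Visit Bo; enqueue Rex, Wes → queue [Cyd, Eli, Jae, Tao, Rex, Wes]
Visit Cyd; enqueue Nia, Pia, Uma → queue [Eli, Jae, Tao, Rex, Wes, Nia, Pia, Uma]
Visit Eli; enqueue Zoe → queue [Jae, Tao, Rex, Wes, Nia, Pia, Uma, Zoe]
Visit Jae; enqueue Ava → queue [Tao, Rex, Wes, Nia, Pia, Uma, Zoe, Ava]
Visit Tao → queue [Rex, Wes, Nia, Pia, Uma, Zoe, Ava]
Visit Rex; enqueue Cal → queue [Wes, Nia, Pia, Uma, Zoe, Ava, Cal]
Visit Wes → queue [Nia, Pia, Uma, Zoe, Ava, Cal]
Visit Nia; enqueue Ivy, Omar → queue [Pia, Uma, Zoe, Ava, Cal, Ivy, Omar]
Visit Pia → queue [Uma, Zoe, Ava, Cal, Ivy, Omar]
Visit Uma → queue [Zoe, Ava, Cal, Ivy, Omar]
Visit Zoe → queue [Ava, Cal, Ivy, Omar]
Visit Ava → queue [Cal, Ivy, Omar]
Visit Cal → queue [Ivy, Omar]
Visit Ivy → queue [Omar]
Visit Omar → queue []

Lou → Bo → Cyd → Eli → Jae → Tao → Rex → Wes → Nia → Pia → Uma → Zoe → Ava → Cal → Ivy → Omar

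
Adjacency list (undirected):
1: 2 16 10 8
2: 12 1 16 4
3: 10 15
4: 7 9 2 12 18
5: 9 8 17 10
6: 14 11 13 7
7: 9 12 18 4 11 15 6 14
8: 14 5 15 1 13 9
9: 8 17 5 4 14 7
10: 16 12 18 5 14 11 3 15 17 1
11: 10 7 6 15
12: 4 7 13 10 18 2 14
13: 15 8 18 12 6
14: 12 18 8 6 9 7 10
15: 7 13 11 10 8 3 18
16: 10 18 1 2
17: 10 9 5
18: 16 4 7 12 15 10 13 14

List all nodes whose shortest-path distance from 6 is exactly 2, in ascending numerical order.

4, 8, 9, 10, 12, 15, 18

Level 0: 6
Level 1: 7, 11, 13, 14
Level 2: 4, 8, 9, 10, 12, 15, 18
Level 3: 1, 2, 3, 5, 16, 17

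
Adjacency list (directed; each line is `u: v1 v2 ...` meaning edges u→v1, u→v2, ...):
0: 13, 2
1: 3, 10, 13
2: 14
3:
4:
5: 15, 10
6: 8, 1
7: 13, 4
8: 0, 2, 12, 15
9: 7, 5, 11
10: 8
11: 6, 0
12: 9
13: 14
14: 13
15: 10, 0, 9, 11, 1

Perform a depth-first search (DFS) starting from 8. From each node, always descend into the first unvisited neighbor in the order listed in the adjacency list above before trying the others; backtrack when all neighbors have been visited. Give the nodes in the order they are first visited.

Visit 8
8 → 0
0 → 13
13 → 14
0 → 2
8 → 12
12 → 9
9 → 7
7 → 4
9 → 5
5 → 15
15 → 10
15 → 11
11 → 6
6 → 1
1 → 3

8, 0, 13, 14, 2, 12, 9, 7, 4, 5, 15, 10, 11, 6, 1, 3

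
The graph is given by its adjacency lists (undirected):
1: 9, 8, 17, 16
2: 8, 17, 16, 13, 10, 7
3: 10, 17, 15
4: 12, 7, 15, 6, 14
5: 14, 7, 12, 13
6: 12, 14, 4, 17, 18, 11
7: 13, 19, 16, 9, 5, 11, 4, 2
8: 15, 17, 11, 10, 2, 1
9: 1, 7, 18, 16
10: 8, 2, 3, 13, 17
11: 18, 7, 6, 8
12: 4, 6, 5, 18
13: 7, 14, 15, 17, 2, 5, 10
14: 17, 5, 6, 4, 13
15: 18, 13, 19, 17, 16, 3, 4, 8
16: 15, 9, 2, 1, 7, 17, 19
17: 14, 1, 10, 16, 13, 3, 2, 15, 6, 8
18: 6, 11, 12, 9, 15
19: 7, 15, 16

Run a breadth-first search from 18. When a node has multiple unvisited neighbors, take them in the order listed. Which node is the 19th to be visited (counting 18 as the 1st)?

Visit 18; enqueue 6, 11, 12, 9, 15 → queue [6, 11, 12, 9, 15]
Visit 6; enqueue 14, 4, 17 → queue [11, 12, 9, 15, 14, 4, 17]
Visit 11; enqueue 7, 8 → queue [12, 9, 15, 14, 4, 17, 7, 8]
Visit 12; enqueue 5 → queue [9, 15, 14, 4, 17, 7, 8, 5]
Visit 9; enqueue 1, 16 → queue [15, 14, 4, 17, 7, 8, 5, 1, 16]
Visit 15; enqueue 13, 19, 3 → queue [14, 4, 17, 7, 8, 5, 1, 16, 13, 19, 3]
Visit 14 → queue [4, 17, 7, 8, 5, 1, 16, 13, 19, 3]
Visit 4 → queue [17, 7, 8, 5, 1, 16, 13, 19, 3]
Visit 17; enqueue 10, 2 → queue [7, 8, 5, 1, 16, 13, 19, 3, 10, 2]
Visit 7 → queue [8, 5, 1, 16, 13, 19, 3, 10, 2]
Visit 8 → queue [5, 1, 16, 13, 19, 3, 10, 2]
Visit 5 → queue [1, 16, 13, 19, 3, 10, 2]
Visit 1 → queue [16, 13, 19, 3, 10, 2]
Visit 16 → queue [13, 19, 3, 10, 2]
Visit 13 → queue [19, 3, 10, 2]
Visit 19 → queue [3, 10, 2]
Visit 3 → queue [10, 2]
Visit 10 → queue [2]
Visit 2 → queue []

Visit order: 18, 6, 11, 12, 9, 15, 14, 4, 17, 7, 8, 5, 1, 16, 13, 19, 3, 10, 2

2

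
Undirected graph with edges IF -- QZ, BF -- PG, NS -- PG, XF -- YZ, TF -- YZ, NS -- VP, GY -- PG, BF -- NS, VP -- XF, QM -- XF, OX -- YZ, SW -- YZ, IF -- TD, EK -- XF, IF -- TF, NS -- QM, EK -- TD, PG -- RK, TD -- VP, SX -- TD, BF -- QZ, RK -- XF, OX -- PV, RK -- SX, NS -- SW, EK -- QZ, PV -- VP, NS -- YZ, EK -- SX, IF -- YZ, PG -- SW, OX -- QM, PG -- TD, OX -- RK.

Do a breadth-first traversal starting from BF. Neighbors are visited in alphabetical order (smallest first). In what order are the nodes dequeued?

Visit BF; enqueue NS, PG, QZ → queue [NS, PG, QZ]
Visit NS; enqueue QM, SW, VP, YZ → queue [PG, QZ, QM, SW, VP, YZ]
Visit PG; enqueue GY, RK, TD → queue [QZ, QM, SW, VP, YZ, GY, RK, TD]
Visit QZ; enqueue EK, IF → queue [QM, SW, VP, YZ, GY, RK, TD, EK, IF]
Visit QM; enqueue OX, XF → queue [SW, VP, YZ, GY, RK, TD, EK, IF, OX, XF]
Visit SW → queue [VP, YZ, GY, RK, TD, EK, IF, OX, XF]
Visit VP; enqueue PV → queue [YZ, GY, RK, TD, EK, IF, OX, XF, PV]
Visit YZ; enqueue TF → queue [GY, RK, TD, EK, IF, OX, XF, PV, TF]
Visit GY → queue [RK, TD, EK, IF, OX, XF, PV, TF]
Visit RK; enqueue SX → queue [TD, EK, IF, OX, XF, PV, TF, SX]
Visit TD → queue [EK, IF, OX, XF, PV, TF, SX]
Visit EK → queue [IF, OX, XF, PV, TF, SX]
Visit IF → queue [OX, XF, PV, TF, SX]
Visit OX → queue [XF, PV, TF, SX]
Visit XF → queue [PV, TF, SX]
Visit PV → queue [TF, SX]
Visit TF → queue [SX]
Visit SX → queue []

BF, NS, PG, QZ, QM, SW, VP, YZ, GY, RK, TD, EK, IF, OX, XF, PV, TF, SX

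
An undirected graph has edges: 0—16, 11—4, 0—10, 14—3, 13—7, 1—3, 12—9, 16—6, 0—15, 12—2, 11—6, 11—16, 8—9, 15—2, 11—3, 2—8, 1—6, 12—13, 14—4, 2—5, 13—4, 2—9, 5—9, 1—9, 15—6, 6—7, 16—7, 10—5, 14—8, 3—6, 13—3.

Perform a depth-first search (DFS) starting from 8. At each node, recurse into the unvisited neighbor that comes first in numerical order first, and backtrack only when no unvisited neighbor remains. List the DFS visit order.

Visit 8
8 → 2
2 → 5
5 → 9
9 → 1
1 → 3
3 → 6
6 → 7
7 → 13
13 → 4
4 → 11
11 → 16
16 → 0
0 → 10
0 → 15
4 → 14
13 → 12

8 2 5 9 1 3 6 7 13 4 11 16 0 10 15 14 12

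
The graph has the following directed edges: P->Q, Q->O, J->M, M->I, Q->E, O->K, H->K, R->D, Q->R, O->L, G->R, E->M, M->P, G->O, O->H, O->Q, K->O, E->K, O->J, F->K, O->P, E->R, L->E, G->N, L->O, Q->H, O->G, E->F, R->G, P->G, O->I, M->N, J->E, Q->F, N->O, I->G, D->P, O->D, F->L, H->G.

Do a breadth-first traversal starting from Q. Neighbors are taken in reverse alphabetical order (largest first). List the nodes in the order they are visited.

Q -> R -> O -> H -> F -> E -> G -> D -> P -> L -> K -> J -> I -> M -> N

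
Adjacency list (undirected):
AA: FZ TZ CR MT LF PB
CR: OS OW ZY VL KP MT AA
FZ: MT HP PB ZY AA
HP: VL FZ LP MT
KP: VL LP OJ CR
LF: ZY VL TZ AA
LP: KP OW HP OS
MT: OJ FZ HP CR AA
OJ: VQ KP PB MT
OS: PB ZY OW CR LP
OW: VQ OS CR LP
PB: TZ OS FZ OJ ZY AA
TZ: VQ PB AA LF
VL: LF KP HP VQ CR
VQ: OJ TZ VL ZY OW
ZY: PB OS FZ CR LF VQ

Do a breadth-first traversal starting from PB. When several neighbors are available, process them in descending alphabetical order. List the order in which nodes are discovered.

PB, ZY, TZ, OS, OJ, FZ, AA, VQ, LF, CR, OW, LP, MT, KP, HP, VL

Visit PB; enqueue ZY, TZ, OS, OJ, FZ, AA → queue [ZY, TZ, OS, OJ, FZ, AA]
Visit ZY; enqueue VQ, LF, CR → queue [TZ, OS, OJ, FZ, AA, VQ, LF, CR]
Visit TZ → queue [OS, OJ, FZ, AA, VQ, LF, CR]
Visit OS; enqueue OW, LP → queue [OJ, FZ, AA, VQ, LF, CR, OW, LP]
Visit OJ; enqueue MT, KP → queue [FZ, AA, VQ, LF, CR, OW, LP, MT, KP]
Visit FZ; enqueue HP → queue [AA, VQ, LF, CR, OW, LP, MT, KP, HP]
Visit AA → queue [VQ, LF, CR, OW, LP, MT, KP, HP]
Visit VQ; enqueue VL → queue [LF, CR, OW, LP, MT, KP, HP, VL]
Visit LF → queue [CR, OW, LP, MT, KP, HP, VL]
Visit CR → queue [OW, LP, MT, KP, HP, VL]
Visit OW → queue [LP, MT, KP, HP, VL]
Visit LP → queue [MT, KP, HP, VL]
Visit MT → queue [KP, HP, VL]
Visit KP → queue [HP, VL]
Visit HP → queue [VL]
Visit VL → queue []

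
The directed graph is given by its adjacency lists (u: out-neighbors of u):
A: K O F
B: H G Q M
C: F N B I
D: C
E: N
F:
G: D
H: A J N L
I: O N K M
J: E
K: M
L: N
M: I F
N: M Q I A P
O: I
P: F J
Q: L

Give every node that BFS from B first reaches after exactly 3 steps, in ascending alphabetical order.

Level 0: B
Level 1: G, H, M, Q
Level 2: A, D, F, I, J, L, N
Level 3: C, E, K, O, P

C, E, K, O, P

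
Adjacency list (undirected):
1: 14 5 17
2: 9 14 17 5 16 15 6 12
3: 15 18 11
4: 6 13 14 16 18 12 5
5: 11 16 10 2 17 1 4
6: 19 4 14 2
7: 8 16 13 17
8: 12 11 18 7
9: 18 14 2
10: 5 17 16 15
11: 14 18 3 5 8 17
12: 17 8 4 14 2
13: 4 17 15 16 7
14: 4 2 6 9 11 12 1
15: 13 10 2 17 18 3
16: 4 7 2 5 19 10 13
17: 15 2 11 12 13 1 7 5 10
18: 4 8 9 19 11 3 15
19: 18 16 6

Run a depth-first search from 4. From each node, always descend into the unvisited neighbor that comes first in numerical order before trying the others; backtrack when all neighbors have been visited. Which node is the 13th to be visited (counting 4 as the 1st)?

Visit 4
4 → 5
5 → 1
1 → 14
14 → 2
2 → 6
6 → 19
19 → 16
16 → 7
7 → 8
8 → 11
11 → 3
3 → 15
15 → 10
10 → 17
17 → 12
17 → 13
15 → 18
18 → 9

Visit order: 4, 5, 1, 14, 2, 6, 19, 16, 7, 8, 11, 3, 15, 10, 17, 12, 13, 18, 9

15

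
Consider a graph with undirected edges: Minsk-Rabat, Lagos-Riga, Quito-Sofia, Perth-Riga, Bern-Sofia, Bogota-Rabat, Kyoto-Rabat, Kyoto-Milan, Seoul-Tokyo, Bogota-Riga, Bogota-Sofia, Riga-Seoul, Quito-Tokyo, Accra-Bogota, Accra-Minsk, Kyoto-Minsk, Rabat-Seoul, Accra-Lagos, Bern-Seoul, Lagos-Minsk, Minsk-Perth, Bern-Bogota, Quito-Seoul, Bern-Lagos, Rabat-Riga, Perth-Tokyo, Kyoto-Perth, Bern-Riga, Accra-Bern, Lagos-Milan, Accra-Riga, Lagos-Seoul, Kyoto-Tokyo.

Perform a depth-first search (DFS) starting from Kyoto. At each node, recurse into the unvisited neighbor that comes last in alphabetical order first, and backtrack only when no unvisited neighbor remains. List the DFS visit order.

Kyoto -> Tokyo -> Seoul -> Riga -> Rabat -> Minsk -> Perth -> Lagos -> Milan -> Bern -> Sofia -> Quito -> Bogota -> Accra

Visit Kyoto
Kyoto → Tokyo
Tokyo → Seoul
Seoul → Riga
Riga → Rabat
Rabat → Minsk
Minsk → Perth
Minsk → Lagos
Lagos → Milan
Lagos → Bern
Bern → Sofia
Sofia → Quito
Sofia → Bogota
Bogota → Accra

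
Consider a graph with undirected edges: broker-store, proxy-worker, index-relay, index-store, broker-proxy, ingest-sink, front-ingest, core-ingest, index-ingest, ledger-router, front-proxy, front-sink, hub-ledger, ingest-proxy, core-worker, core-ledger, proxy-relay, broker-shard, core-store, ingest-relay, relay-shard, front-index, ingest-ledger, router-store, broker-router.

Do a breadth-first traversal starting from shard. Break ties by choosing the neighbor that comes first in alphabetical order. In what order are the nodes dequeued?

shard, broker, relay, proxy, router, store, index, ingest, front, worker, ledger, core, sink, hub

Visit shard; enqueue broker, relay → queue [broker, relay]
Visit broker; enqueue proxy, router, store → queue [relay, proxy, router, store]
Visit relay; enqueue index, ingest → queue [proxy, router, store, index, ingest]
Visit proxy; enqueue front, worker → queue [router, store, index, ingest, front, worker]
Visit router; enqueue ledger → queue [store, index, ingest, front, worker, ledger]
Visit store; enqueue core → queue [index, ingest, front, worker, ledger, core]
Visit index → queue [ingest, front, worker, ledger, core]
Visit ingest; enqueue sink → queue [front, worker, ledger, core, sink]
Visit front → queue [worker, ledger, core, sink]
Visit worker → queue [ledger, core, sink]
Visit ledger; enqueue hub → queue [core, sink, hub]
Visit core → queue [sink, hub]
Visit sink → queue [hub]
Visit hub → queue []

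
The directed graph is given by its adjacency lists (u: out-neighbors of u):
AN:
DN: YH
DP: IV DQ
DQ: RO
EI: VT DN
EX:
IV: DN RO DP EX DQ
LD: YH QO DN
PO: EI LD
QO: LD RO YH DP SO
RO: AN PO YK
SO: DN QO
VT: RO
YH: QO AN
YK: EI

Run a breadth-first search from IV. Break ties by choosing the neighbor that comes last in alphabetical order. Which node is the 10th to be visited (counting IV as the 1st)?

YH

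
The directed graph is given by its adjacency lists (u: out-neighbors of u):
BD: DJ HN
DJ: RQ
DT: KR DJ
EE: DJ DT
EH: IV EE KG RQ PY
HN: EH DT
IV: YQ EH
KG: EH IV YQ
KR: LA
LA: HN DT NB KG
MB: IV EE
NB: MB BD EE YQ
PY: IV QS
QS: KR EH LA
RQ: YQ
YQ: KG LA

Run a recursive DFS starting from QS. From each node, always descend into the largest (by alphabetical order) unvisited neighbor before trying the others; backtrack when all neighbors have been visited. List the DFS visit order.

QS, LA, NB, YQ, KG, IV, EH, RQ, PY, EE, DT, KR, DJ, MB, BD, HN

Visit QS
QS → LA
LA → NB
NB → YQ
YQ → KG
KG → IV
IV → EH
EH → RQ
EH → PY
EH → EE
EE → DT
DT → KR
DT → DJ
NB → MB
NB → BD
BD → HN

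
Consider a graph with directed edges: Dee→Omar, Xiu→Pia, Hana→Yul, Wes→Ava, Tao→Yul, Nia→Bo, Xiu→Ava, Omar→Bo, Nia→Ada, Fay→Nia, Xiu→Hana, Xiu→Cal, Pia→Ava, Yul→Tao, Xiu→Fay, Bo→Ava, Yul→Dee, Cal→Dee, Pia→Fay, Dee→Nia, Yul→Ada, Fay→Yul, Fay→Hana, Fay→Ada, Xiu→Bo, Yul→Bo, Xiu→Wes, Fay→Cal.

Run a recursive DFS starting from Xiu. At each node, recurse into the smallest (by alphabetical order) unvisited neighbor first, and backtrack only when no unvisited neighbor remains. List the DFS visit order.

Visit Xiu
Xiu → Ava
Xiu → Bo
Xiu → Cal
Cal → Dee
Dee → Nia
Nia → Ada
Dee → Omar
Xiu → Fay
Fay → Hana
Hana → Yul
Yul → Tao
Xiu → Pia
Xiu → Wes

Xiu Ava Bo Cal Dee Nia Ada Omar Fay Hana Yul Tao Pia Wes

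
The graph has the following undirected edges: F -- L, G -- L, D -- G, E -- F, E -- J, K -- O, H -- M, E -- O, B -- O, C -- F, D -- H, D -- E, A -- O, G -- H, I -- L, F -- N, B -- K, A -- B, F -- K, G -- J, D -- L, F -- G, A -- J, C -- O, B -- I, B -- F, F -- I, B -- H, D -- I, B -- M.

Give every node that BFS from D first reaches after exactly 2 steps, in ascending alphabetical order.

Level 0: D
Level 1: E, G, H, I, L
Level 2: B, F, J, M, O
Level 3: A, C, K, N

B, F, J, M, O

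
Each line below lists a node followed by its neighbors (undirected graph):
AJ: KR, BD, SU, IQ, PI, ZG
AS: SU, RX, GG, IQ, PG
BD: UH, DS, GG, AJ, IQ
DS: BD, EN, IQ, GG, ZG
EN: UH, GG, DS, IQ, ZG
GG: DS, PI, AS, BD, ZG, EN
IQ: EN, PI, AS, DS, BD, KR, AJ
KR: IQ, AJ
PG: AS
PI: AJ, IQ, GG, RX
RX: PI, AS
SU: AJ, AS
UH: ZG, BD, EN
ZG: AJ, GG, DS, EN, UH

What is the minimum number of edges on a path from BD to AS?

Level 0: BD
Level 1: AJ, DS, GG, IQ, UH
Level 2: AS, EN, KR, PI, SU, ZG
Level 3: PG, RX
AS first appears at level 2.

2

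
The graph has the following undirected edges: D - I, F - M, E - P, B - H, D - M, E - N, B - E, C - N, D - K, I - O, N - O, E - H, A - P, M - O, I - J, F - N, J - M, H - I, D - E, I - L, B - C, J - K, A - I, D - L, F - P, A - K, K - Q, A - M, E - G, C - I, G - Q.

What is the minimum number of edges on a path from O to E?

Level 0: O
Level 1: I, M, N
Level 2: A, C, D, E, F, H, J, L
Level 3: B, G, K, P
Level 4: Q
E first appears at level 2.

2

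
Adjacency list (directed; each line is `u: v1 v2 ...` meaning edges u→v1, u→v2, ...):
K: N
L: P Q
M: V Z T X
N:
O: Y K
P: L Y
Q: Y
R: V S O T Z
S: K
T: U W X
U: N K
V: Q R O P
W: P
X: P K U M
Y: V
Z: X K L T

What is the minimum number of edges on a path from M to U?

Level 0: M
Level 1: T, V, X, Z
Level 2: K, L, O, P, Q, R, U, W
Level 3: N, S, Y
U first appears at level 2.

2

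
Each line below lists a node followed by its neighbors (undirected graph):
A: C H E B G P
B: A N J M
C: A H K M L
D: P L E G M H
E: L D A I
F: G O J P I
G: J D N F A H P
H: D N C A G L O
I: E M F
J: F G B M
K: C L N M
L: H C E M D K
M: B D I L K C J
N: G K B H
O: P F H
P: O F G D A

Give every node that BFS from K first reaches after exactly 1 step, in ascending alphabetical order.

C, L, M, N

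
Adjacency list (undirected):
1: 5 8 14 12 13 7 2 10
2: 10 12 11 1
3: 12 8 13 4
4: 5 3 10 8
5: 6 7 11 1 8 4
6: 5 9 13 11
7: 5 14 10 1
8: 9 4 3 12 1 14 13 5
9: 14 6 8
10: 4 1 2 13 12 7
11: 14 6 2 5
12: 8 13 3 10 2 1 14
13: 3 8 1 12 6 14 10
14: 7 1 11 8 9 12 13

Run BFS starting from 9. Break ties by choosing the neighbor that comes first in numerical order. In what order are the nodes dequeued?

9 → 6 → 8 → 14 → 5 → 11 → 13 → 1 → 3 → 4 → 12 → 7 → 2 → 10

Visit 9; enqueue 6, 8, 14 → queue [6, 8, 14]
Visit 6; enqueue 5, 11, 13 → queue [8, 14, 5, 11, 13]
Visit 8; enqueue 1, 3, 4, 12 → queue [14, 5, 11, 13, 1, 3, 4, 12]
Visit 14; enqueue 7 → queue [5, 11, 13, 1, 3, 4, 12, 7]
Visit 5 → queue [11, 13, 1, 3, 4, 12, 7]
Visit 11; enqueue 2 → queue [13, 1, 3, 4, 12, 7, 2]
Visit 13; enqueue 10 → queue [1, 3, 4, 12, 7, 2, 10]
Visit 1 → queue [3, 4, 12, 7, 2, 10]
Visit 3 → queue [4, 12, 7, 2, 10]
Visit 4 → queue [12, 7, 2, 10]
Visit 12 → queue [7, 2, 10]
Visit 7 → queue [2, 10]
Visit 2 → queue [10]
Visit 10 → queue []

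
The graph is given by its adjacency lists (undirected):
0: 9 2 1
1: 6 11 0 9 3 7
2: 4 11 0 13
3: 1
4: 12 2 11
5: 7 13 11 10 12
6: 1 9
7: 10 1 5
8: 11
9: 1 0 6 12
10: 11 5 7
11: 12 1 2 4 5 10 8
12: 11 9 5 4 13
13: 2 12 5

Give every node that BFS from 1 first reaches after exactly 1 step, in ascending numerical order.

Level 0: 1
Level 1: 0, 3, 6, 7, 9, 11
Level 2: 2, 4, 5, 8, 10, 12
Level 3: 13

0, 3, 6, 7, 9, 11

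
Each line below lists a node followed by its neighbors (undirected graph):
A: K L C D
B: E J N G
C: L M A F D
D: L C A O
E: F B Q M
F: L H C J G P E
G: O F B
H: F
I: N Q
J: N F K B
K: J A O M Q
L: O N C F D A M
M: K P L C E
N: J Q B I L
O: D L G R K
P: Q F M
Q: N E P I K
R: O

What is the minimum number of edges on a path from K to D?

2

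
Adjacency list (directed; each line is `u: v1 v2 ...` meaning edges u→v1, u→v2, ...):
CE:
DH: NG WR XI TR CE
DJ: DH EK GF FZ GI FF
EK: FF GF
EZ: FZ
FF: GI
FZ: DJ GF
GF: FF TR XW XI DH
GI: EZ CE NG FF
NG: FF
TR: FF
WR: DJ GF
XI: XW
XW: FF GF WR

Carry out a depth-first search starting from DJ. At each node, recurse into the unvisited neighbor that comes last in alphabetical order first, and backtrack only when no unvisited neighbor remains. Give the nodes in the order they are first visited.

DJ -> GI -> NG -> FF -> EZ -> FZ -> GF -> XW -> WR -> XI -> TR -> DH -> CE -> EK

Visit DJ
DJ → GI
GI → NG
NG → FF
GI → EZ
EZ → FZ
FZ → GF
GF → XW
XW → WR
GF → XI
GF → TR
GF → DH
DH → CE
DJ → EK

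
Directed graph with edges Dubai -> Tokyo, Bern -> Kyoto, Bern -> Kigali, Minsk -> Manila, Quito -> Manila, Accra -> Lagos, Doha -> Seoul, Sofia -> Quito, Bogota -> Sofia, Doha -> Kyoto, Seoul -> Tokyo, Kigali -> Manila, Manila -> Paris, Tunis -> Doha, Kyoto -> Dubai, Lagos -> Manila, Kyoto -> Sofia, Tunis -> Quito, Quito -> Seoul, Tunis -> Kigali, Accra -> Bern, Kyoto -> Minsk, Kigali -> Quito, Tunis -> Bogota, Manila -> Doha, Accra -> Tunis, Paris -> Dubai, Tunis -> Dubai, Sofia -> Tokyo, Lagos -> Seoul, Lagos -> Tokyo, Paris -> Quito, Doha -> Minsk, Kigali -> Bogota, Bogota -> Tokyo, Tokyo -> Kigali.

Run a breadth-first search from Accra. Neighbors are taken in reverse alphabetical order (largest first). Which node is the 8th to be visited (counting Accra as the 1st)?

Visit Accra; enqueue Tunis, Lagos, Bern → queue [Tunis, Lagos, Bern]
Visit Tunis; enqueue Quito, Kigali, Dubai, Doha, Bogota → queue [Lagos, Bern, Quito, Kigali, Dubai, Doha, Bogota]
Visit Lagos; enqueue Tokyo, Seoul, Manila → queue [Bern, Quito, Kigali, Dubai, Doha, Bogota, Tokyo, Seoul, Manila]
Visit Bern; enqueue Kyoto → queue [Quito, Kigali, Dubai, Doha, Bogota, Tokyo, Seoul, Manila, Kyoto]
Visit Quito → queue [Kigali, Dubai, Doha, Bogota, Tokyo, Seoul, Manila, Kyoto]
Visit Kigali → queue [Dubai, Doha, Bogota, Tokyo, Seoul, Manila, Kyoto]
Visit Dubai → queue [Doha, Bogota, Tokyo, Seoul, Manila, Kyoto]
Visit Doha; enqueue Minsk → queue [Bogota, Tokyo, Seoul, Manila, Kyoto, Minsk]
Visit Bogota; enqueue Sofia → queue [Tokyo, Seoul, Manila, Kyoto, Minsk, Sofia]
Visit Tokyo → queue [Seoul, Manila, Kyoto, Minsk, Sofia]
Visit Seoul → queue [Manila, Kyoto, Minsk, Sofia]
Visit Manila; enqueue Paris → queue [Kyoto, Minsk, Sofia, Paris]
Visit Kyoto → queue [Minsk, Sofia, Paris]
Visit Minsk → queue [Sofia, Paris]
Visit Sofia → queue [Paris]
Visit Paris → queue []

Visit order: Accra, Tunis, Lagos, Bern, Quito, Kigali, Dubai, Doha, Bogota, Tokyo, Seoul, Manila, Kyoto, Minsk, Sofia, Paris

Doha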